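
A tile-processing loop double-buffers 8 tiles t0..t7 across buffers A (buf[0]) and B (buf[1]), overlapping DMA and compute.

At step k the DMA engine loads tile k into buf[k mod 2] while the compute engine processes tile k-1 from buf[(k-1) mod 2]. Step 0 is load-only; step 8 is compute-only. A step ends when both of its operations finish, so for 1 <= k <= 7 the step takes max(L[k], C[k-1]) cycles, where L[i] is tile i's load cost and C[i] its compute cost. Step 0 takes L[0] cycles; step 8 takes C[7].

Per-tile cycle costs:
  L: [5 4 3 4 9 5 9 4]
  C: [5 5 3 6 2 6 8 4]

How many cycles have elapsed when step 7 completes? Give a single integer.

k=0 load=t0/5c comp=- wait=5 total=5
k=1 load=t1/4c comp=t0/5c wait=5 total=10
k=2 load=t2/3c comp=t1/5c wait=5 total=15
k=3 load=t3/4c comp=t2/3c wait=4 total=19
k=4 load=t4/9c comp=t3/6c wait=9 total=28
k=5 load=t5/5c comp=t4/2c wait=5 total=33
k=6 load=t6/9c comp=t5/6c wait=9 total=42
k=7 load=t7/4c comp=t6/8c wait=8 total=50
k=8 load=- comp=t7/4c wait=4 total=54

end_cycle[7] = 50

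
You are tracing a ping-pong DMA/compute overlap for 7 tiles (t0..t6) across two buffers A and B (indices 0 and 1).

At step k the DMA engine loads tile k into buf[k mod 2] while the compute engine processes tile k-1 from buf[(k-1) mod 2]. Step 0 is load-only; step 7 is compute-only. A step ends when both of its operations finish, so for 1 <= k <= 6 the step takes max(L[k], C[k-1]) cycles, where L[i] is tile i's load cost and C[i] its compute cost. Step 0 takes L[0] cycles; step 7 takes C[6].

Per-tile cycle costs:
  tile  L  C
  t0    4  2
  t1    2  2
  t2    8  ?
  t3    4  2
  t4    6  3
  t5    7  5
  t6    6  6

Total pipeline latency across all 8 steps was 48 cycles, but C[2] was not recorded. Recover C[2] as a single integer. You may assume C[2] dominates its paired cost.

step 0 → dur = L[0]=4 = 4
step 1 → dur = max(L[1]=2, C[0]=2) = 2
step 2 → dur = max(L[2]=8, C[1]=2) = 8
step 3 → dur = max(L[3]=4, C[2]=?) = C[2]  (unknown; binding)
step 4 → dur = max(L[4]=6, C[3]=2) = 6
step 5 → dur = max(L[5]=7, C[4]=3) = 7
step 6 → dur = max(L[6]=6, C[5]=5) = 6
step 7 → dur = C[6]=6 = 6
sum of known step durations = 39
dur[3] = total - known = 48 - 39 = 9
C[2] is the binding max in step 3, so C[2] = dur[3] = 9

C[2] = 9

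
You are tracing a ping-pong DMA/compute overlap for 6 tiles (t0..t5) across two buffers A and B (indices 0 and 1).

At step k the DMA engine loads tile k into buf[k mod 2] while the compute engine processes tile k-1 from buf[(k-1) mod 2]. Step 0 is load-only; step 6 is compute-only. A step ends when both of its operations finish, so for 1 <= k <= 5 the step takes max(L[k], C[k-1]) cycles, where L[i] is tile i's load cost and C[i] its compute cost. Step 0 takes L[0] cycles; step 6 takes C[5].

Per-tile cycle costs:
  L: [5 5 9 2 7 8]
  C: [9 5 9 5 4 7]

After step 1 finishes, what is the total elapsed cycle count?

step 0: L[0]=5 → dur=5, Σ=5 | A=load:t0 B=idle [load-only]
step 1: L[1]=5 C[0]=9 → dur=9, Σ=14 | A=compute:t0 B=load:t1 [compute-bound]
step 2: L[2]=9 C[1]=5 → dur=9, Σ=23 | A=load:t2 B=compute:t1 [load-bound]
step 3: L[3]=2 C[2]=9 → dur=9, Σ=32 | A=compute:t2 B=load:t3 [compute-bound]
step 4: L[4]=7 C[3]=5 → dur=7, Σ=39 | A=load:t4 B=compute:t3 [load-bound]
step 5: L[5]=8 C[4]=4 → dur=8, Σ=47 | A=compute:t4 B=load:t5 [load-bound]
step 6: C[5]=7 → dur=7, Σ=54 | A=idle B=compute:t5 [compute-only]

end_cycle[1] = 14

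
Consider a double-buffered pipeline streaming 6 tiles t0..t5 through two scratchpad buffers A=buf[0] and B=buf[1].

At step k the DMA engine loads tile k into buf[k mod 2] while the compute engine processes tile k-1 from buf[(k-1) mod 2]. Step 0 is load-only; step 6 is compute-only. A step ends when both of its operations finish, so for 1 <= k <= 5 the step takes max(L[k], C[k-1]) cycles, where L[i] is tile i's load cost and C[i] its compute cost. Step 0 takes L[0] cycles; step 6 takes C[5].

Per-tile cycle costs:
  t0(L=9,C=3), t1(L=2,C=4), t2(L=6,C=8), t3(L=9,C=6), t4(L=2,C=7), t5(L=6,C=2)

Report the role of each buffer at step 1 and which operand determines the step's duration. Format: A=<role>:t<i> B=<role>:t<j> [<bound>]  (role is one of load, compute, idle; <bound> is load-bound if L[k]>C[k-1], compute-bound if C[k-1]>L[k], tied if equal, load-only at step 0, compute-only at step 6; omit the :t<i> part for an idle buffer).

[0] DMA t0→A (9c) ∥ CU idle ⇒ 9c, clock 9
[1] DMA t1→B (2c) ∥ CU A:t0 (3c) ⇒ 3c, clock 12
[2] DMA t2→A (6c) ∥ CU B:t1 (4c) ⇒ 6c, clock 18
[3] DMA t3→B (9c) ∥ CU A:t2 (8c) ⇒ 9c, clock 27
[4] DMA t4→A (2c) ∥ CU B:t3 (6c) ⇒ 6c, clock 33
[5] DMA t5→B (6c) ∥ CU A:t4 (7c) ⇒ 7c, clock 40
[6] DMA idle ∥ CU B:t5 (2c) ⇒ 2c, clock 42

step 1: A=compute:t0 B=load:t1 [compute-bound]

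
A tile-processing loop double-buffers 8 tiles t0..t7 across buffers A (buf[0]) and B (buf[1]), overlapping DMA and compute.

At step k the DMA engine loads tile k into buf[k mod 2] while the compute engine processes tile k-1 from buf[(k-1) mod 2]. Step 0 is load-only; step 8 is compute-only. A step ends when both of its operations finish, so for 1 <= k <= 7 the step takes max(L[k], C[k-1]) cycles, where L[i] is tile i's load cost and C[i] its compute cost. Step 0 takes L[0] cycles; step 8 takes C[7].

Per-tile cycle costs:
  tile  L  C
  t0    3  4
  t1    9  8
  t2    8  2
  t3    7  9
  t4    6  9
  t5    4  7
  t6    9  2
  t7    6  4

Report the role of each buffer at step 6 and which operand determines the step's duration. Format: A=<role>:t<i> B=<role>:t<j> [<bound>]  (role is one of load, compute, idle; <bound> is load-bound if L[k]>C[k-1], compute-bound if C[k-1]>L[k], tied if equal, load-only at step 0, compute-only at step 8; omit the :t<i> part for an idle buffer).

step 6: A=load:t6 B=compute:t5 [load-bound]

[0] DMA t0→A (3c) ∥ CU idle ⇒ 3c, clock 3
[1] DMA t1→B (9c) ∥ CU A:t0 (4c) ⇒ 9c, clock 12
[2] DMA t2→A (8c) ∥ CU B:t1 (8c) ⇒ 8c, clock 20
[3] DMA t3→B (7c) ∥ CU A:t2 (2c) ⇒ 7c, clock 27
[4] DMA t4→A (6c) ∥ CU B:t3 (9c) ⇒ 9c, clock 36
[5] DMA t5→B (4c) ∥ CU A:t4 (9c) ⇒ 9c, clock 45
[6] DMA t6→A (9c) ∥ CU B:t5 (7c) ⇒ 9c, clock 54
[7] DMA t7→B (6c) ∥ CU A:t6 (2c) ⇒ 6c, clock 60
[8] DMA idle ∥ CU B:t7 (4c) ⇒ 4c, clock 64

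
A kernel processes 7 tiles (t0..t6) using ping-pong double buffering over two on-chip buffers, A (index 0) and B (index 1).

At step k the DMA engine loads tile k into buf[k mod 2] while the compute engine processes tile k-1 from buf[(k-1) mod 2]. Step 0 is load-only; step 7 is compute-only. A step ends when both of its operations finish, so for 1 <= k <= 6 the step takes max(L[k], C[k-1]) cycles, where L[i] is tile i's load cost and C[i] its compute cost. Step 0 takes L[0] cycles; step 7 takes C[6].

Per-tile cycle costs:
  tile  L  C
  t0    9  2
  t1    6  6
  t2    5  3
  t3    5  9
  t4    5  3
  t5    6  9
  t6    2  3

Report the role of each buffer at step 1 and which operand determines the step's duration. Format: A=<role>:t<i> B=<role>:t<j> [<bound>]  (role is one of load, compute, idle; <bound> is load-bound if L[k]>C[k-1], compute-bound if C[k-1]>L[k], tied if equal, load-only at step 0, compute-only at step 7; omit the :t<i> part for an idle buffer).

step 0: L[0]=9 → dur=9, Σ=9 | A=load:t0 B=idle [load-only]
step 1: L[1]=6 C[0]=2 → dur=6, Σ=15 | A=compute:t0 B=load:t1 [load-bound]
step 2: L[2]=5 C[1]=6 → dur=6, Σ=21 | A=load:t2 B=compute:t1 [compute-bound]
step 3: L[3]=5 C[2]=3 → dur=5, Σ=26 | A=compute:t2 B=load:t3 [load-bound]
step 4: L[4]=5 C[3]=9 → dur=9, Σ=35 | A=load:t4 B=compute:t3 [compute-bound]
step 5: L[5]=6 C[4]=3 → dur=6, Σ=41 | A=compute:t4 B=load:t5 [load-bound]
step 6: L[6]=2 C[5]=9 → dur=9, Σ=50 | A=load:t6 B=compute:t5 [compute-bound]
step 7: C[6]=3 → dur=3, Σ=53 | A=compute:t6 B=idle [compute-only]

step 1: A=compute:t0 B=load:t1 [load-bound]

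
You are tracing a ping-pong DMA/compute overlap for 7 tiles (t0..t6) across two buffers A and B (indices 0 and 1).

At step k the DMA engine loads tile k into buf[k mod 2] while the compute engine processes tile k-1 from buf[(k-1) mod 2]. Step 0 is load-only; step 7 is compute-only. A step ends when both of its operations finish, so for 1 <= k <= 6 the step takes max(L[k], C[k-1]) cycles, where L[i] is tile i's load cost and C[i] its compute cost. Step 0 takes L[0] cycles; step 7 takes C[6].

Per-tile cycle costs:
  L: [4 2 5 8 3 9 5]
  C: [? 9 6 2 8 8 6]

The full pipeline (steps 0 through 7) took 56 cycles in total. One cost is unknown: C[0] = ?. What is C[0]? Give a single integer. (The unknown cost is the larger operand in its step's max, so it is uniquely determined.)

C[0] = 9

step 0 → dur = L[0]=4 = 4
step 1 → dur = max(L[1]=2, C[0]=?) = C[0]  (unknown; binding)
step 2 → dur = max(L[2]=5, C[1]=9) = 9
step 3 → dur = max(L[3]=8, C[2]=6) = 8
step 4 → dur = max(L[4]=3, C[3]=2) = 3
step 5 → dur = max(L[5]=9, C[4]=8) = 9
step 6 → dur = max(L[6]=5, C[5]=8) = 8
step 7 → dur = C[6]=6 = 6
sum of known step durations = 47
dur[1] = total - known = 56 - 47 = 9
C[0] is the binding max in step 1, so C[0] = dur[1] = 9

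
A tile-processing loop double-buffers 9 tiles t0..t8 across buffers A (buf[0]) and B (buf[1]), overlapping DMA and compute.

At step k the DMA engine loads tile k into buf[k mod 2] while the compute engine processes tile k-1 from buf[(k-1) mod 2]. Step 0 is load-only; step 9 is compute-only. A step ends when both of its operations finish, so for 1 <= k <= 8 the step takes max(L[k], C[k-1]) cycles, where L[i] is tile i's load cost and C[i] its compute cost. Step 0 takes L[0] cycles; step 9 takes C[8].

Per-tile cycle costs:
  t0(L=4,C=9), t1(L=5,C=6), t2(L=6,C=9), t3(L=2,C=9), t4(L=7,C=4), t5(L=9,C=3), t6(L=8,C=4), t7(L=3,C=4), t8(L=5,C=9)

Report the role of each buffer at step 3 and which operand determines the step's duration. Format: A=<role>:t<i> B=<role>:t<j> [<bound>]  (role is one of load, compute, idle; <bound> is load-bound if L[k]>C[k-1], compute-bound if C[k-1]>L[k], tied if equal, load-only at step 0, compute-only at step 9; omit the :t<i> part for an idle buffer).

step 3: A=compute:t2 B=load:t3 [compute-bound]

[0] DMA t0→A (4c) ∥ CU idle ⇒ 4c, clock 4
[1] DMA t1→B (5c) ∥ CU A:t0 (9c) ⇒ 9c, clock 13
[2] DMA t2→A (6c) ∥ CU B:t1 (6c) ⇒ 6c, clock 19
[3] DMA t3→B (2c) ∥ CU A:t2 (9c) ⇒ 9c, clock 28
[4] DMA t4→A (7c) ∥ CU B:t3 (9c) ⇒ 9c, clock 37
[5] DMA t5→B (9c) ∥ CU A:t4 (4c) ⇒ 9c, clock 46
[6] DMA t6→A (8c) ∥ CU B:t5 (3c) ⇒ 8c, clock 54
[7] DMA t7→B (3c) ∥ CU A:t6 (4c) ⇒ 4c, clock 58
[8] DMA t8→A (5c) ∥ CU B:t7 (4c) ⇒ 5c, clock 63
[9] DMA idle ∥ CU A:t8 (9c) ⇒ 9c, clock 72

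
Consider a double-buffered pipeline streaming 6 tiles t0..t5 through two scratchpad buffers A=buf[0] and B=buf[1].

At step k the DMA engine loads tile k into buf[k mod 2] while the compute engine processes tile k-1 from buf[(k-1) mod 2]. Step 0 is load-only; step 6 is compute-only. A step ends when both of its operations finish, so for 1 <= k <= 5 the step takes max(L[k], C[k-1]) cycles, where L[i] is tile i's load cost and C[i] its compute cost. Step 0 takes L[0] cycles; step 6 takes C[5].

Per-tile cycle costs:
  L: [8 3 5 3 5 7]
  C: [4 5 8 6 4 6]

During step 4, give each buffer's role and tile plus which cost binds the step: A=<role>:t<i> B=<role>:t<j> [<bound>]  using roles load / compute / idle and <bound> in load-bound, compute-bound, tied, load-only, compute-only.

k=0 load=t0/8c comp=- wait=8 total=8
k=1 load=t1/3c comp=t0/4c wait=4 total=12
k=2 load=t2/5c comp=t1/5c wait=5 total=17
k=3 load=t3/3c comp=t2/8c wait=8 total=25
k=4 load=t4/5c comp=t3/6c wait=6 total=31
k=5 load=t5/7c comp=t4/4c wait=7 total=38
k=6 load=- comp=t5/6c wait=6 total=44

step 4: A=load:t4 B=compute:t3 [compute-bound]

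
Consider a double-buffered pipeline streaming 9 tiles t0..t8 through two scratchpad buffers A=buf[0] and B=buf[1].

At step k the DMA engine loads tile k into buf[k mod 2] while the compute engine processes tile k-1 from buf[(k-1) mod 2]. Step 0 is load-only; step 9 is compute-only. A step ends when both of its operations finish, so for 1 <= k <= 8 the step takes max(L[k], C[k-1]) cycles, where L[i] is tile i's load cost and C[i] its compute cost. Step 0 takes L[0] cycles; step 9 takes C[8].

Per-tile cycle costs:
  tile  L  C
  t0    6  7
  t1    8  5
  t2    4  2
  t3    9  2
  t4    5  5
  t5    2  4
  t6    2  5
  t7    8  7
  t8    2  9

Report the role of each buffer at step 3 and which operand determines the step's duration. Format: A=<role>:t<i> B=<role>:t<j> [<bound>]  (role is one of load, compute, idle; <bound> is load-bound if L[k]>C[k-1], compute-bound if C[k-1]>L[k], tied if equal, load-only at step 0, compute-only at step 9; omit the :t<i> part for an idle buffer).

step 3: A=compute:t2 B=load:t3 [load-bound]

k=0 load=t0/6c comp=- wait=6 total=6
k=1 load=t1/8c comp=t0/7c wait=8 total=14
k=2 load=t2/4c comp=t1/5c wait=5 total=19
k=3 load=t3/9c comp=t2/2c wait=9 total=28
k=4 load=t4/5c comp=t3/2c wait=5 total=33
k=5 load=t5/2c comp=t4/5c wait=5 total=38
k=6 load=t6/2c comp=t5/4c wait=4 total=42
k=7 load=t7/8c comp=t6/5c wait=8 total=50
k=8 load=t8/2c comp=t7/7c wait=7 total=57
k=9 load=- comp=t8/9c wait=9 total=66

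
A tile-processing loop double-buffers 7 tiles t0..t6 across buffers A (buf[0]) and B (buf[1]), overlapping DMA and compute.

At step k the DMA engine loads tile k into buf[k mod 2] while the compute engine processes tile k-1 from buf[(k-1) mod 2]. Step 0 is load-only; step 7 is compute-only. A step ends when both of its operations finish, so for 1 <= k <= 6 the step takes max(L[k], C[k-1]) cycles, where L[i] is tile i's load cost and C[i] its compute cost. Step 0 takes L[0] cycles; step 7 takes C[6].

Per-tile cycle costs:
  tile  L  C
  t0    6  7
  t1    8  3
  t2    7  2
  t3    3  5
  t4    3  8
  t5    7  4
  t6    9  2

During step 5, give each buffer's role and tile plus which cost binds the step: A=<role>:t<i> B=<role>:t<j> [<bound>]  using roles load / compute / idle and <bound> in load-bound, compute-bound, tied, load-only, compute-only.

step 0: L[0]=6 → dur=6, Σ=6 | A=load:t0 B=idle [load-only]
step 1: L[1]=8 C[0]=7 → dur=8, Σ=14 | A=compute:t0 B=load:t1 [load-bound]
step 2: L[2]=7 C[1]=3 → dur=7, Σ=21 | A=load:t2 B=compute:t1 [load-bound]
step 3: L[3]=3 C[2]=2 → dur=3, Σ=24 | A=compute:t2 B=load:t3 [load-bound]
step 4: L[4]=3 C[3]=5 → dur=5, Σ=29 | A=load:t4 B=compute:t3 [compute-bound]
step 5: L[5]=7 C[4]=8 → dur=8, Σ=37 | A=compute:t4 B=load:t5 [compute-bound]
step 6: L[6]=9 C[5]=4 → dur=9, Σ=46 | A=load:t6 B=compute:t5 [load-bound]
step 7: C[6]=2 → dur=2, Σ=48 | A=compute:t6 B=idle [compute-only]

step 5: A=compute:t4 B=load:t5 [compute-bound]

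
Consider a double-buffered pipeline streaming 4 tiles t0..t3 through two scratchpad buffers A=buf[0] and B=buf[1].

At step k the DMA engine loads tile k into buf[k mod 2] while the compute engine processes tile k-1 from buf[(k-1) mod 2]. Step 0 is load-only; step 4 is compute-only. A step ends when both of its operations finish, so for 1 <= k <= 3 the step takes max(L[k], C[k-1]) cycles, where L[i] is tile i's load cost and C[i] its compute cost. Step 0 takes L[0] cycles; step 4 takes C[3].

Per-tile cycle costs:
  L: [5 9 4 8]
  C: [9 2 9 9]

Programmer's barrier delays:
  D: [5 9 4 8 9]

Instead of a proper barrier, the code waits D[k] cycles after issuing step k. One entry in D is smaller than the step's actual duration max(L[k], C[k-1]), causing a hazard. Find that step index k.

hazard at step 3

[0] required=L[0]=5=5 vs D=5 ok
[1] required=max(L[1]=9,C[0]=9)=9 vs D=9 ok
[2] required=max(L[2]=4,C[1]=2)=4 vs D=4 ok
[3] required=max(L[3]=8,C[2]=9)=9 vs D=8 SHORT
[4] required=C[3]=9=9 vs D=9 ok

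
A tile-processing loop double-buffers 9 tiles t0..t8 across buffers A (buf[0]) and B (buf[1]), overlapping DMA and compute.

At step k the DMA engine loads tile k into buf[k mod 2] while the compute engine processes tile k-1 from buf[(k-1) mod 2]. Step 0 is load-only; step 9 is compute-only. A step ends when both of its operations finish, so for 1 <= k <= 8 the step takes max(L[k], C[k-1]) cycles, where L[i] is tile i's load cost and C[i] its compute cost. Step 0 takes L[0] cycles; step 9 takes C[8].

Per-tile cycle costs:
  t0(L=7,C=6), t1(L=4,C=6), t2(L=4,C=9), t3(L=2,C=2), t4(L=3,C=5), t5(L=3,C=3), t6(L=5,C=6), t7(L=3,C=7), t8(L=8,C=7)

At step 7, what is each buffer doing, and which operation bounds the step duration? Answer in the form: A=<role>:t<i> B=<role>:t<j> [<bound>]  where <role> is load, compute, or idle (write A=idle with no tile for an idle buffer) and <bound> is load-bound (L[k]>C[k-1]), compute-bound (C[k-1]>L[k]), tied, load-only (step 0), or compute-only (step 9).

step 7: A=compute:t6 B=load:t7 [compute-bound]

step 0: L[0]=7 → dur=7, Σ=7 | A=load:t0 B=idle [load-only]
step 1: L[1]=4 C[0]=6 → dur=6, Σ=13 | A=compute:t0 B=load:t1 [compute-bound]
step 2: L[2]=4 C[1]=6 → dur=6, Σ=19 | A=load:t2 B=compute:t1 [compute-bound]
step 3: L[3]=2 C[2]=9 → dur=9, Σ=28 | A=compute:t2 B=load:t3 [compute-bound]
step 4: L[4]=3 C[3]=2 → dur=3, Σ=31 | A=load:t4 B=compute:t3 [load-bound]
step 5: L[5]=3 C[4]=5 → dur=5, Σ=36 | A=compute:t4 B=load:t5 [compute-bound]
step 6: L[6]=5 C[5]=3 → dur=5, Σ=41 | A=load:t6 B=compute:t5 [load-bound]
step 7: L[7]=3 C[6]=6 → dur=6, Σ=47 | A=compute:t6 B=load:t7 [compute-bound]
step 8: L[8]=8 C[7]=7 → dur=8, Σ=55 | A=load:t8 B=compute:t7 [load-bound]
step 9: C[8]=7 → dur=7, Σ=62 | A=compute:t8 B=idle [compute-only]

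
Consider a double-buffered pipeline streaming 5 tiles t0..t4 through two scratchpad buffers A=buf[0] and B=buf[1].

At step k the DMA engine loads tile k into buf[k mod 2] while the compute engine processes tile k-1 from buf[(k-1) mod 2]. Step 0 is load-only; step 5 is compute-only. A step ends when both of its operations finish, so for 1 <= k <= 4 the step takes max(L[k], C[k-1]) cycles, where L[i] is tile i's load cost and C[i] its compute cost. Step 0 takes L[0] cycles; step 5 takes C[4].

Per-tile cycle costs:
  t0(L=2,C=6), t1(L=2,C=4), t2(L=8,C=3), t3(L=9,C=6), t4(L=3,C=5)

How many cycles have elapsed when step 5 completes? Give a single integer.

end_cycle[5] = 36

[0] DMA t0→A (2c) ∥ CU idle ⇒ 2c, clock 2
[1] DMA t1→B (2c) ∥ CU A:t0 (6c) ⇒ 6c, clock 8
[2] DMA t2→A (8c) ∥ CU B:t1 (4c) ⇒ 8c, clock 16
[3] DMA t3→B (9c) ∥ CU A:t2 (3c) ⇒ 9c, clock 25
[4] DMA t4→A (3c) ∥ CU B:t3 (6c) ⇒ 6c, clock 31
[5] DMA idle ∥ CU A:t4 (5c) ⇒ 5c, clock 36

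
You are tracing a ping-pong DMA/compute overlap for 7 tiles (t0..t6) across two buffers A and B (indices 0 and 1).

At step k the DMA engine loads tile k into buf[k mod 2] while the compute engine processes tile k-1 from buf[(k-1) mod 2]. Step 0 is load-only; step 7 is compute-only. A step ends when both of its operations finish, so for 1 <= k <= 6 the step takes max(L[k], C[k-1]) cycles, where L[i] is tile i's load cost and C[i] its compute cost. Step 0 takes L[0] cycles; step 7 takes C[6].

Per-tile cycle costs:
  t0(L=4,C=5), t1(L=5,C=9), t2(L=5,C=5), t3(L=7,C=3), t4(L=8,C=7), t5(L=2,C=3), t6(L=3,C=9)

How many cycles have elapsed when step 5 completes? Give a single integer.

k=0 load=t0/4c comp=- wait=4 total=4
k=1 load=t1/5c comp=t0/5c wait=5 total=9
k=2 load=t2/5c comp=t1/9c wait=9 total=18
k=3 load=t3/7c comp=t2/5c wait=7 total=25
k=4 load=t4/8c comp=t3/3c wait=8 total=33
k=5 load=t5/2c comp=t4/7c wait=7 total=40
k=6 load=t6/3c comp=t5/3c wait=3 total=43
k=7 load=- comp=t6/9c wait=9 total=52

end_cycle[5] = 40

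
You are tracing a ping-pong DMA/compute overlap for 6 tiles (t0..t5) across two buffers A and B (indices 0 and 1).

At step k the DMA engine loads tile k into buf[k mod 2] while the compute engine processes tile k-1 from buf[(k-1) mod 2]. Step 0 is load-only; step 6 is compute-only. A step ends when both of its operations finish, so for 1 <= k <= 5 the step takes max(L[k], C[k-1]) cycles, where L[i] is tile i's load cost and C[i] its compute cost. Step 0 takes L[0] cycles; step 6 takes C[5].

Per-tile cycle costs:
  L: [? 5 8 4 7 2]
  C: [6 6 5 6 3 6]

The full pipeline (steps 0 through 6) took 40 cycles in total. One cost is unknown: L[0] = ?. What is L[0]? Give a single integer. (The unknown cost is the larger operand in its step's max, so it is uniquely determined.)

L[0] = 5

step 0: dur = L[0]=? = L[0]  (unknown; binding)
step 1: dur = max(L[1]=5, C[0]=6) = 6
step 2: dur = max(L[2]=8, C[1]=6) = 8
step 3: dur = max(L[3]=4, C[2]=5) = 5
step 4: dur = max(L[4]=7, C[3]=6) = 7
step 5: dur = max(L[5]=2, C[4]=3) = 3
step 6: dur = C[5]=6 = 6
sum of known step durations = 35
dur[0] = total - known = 40 - 35 = 5
L[0] is the binding max in step 0, so L[0] = dur[0] = 5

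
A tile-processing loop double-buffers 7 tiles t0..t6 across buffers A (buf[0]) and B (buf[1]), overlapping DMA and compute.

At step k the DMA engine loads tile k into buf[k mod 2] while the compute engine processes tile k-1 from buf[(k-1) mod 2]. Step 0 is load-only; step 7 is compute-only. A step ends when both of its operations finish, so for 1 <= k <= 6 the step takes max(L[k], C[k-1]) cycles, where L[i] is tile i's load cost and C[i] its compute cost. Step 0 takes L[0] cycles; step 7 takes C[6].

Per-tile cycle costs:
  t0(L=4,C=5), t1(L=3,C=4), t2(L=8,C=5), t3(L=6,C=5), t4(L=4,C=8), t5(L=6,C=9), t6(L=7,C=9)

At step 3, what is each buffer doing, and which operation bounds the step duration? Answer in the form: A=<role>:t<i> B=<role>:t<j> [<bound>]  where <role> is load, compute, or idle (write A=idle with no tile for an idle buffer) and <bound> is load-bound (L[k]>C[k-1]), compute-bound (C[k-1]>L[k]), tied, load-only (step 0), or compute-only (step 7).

  0. 4=4c; end=4; A:t0 B:-
  1. max(3,5)=5c; end=9; A:t0 B:t1
  2. max(8,4)=8c; end=17; A:t2 B:t1
  3. max(6,5)=6c; end=23; A:t2 B:t3
  4. max(4,5)=5c; end=28; A:t4 B:t3
  5. max(6,8)=8c; end=36; A:t4 B:t5
  6. max(7,9)=9c; end=45; A:t6 B:t5
  7. 9=9c; end=54; A:t6 B:t5

step 3: A=compute:t2 B=load:t3 [load-bound]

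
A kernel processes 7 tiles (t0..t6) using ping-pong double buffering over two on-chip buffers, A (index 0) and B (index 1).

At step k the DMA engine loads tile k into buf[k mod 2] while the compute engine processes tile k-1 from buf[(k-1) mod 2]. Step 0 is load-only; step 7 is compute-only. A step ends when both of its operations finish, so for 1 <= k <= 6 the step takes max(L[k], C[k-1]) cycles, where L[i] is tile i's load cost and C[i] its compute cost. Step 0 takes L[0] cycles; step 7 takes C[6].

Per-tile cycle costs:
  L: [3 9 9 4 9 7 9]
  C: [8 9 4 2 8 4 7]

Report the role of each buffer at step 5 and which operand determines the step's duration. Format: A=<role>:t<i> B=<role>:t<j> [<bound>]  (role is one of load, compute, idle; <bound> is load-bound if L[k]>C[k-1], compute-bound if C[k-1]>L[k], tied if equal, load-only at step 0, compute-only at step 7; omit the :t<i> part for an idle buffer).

step 0: L[0]=3 → dur=3, Σ=3 | A=load:t0 B=idle [load-only]
step 1: L[1]=9 C[0]=8 → dur=9, Σ=12 | A=compute:t0 B=load:t1 [load-bound]
step 2: L[2]=9 C[1]=9 → dur=9, Σ=21 | A=load:t2 B=compute:t1 [tied]
step 3: L[3]=4 C[2]=4 → dur=4, Σ=25 | A=compute:t2 B=load:t3 [tied]
step 4: L[4]=9 C[3]=2 → dur=9, Σ=34 | A=load:t4 B=compute:t3 [load-bound]
step 5: L[5]=7 C[4]=8 → dur=8, Σ=42 | A=compute:t4 B=load:t5 [compute-bound]
step 6: L[6]=9 C[5]=4 → dur=9, Σ=51 | A=load:t6 B=compute:t5 [load-bound]
step 7: C[6]=7 → dur=7, Σ=58 | A=compute:t6 B=idle [compute-only]

step 5: A=compute:t4 B=load:t5 [compute-bound]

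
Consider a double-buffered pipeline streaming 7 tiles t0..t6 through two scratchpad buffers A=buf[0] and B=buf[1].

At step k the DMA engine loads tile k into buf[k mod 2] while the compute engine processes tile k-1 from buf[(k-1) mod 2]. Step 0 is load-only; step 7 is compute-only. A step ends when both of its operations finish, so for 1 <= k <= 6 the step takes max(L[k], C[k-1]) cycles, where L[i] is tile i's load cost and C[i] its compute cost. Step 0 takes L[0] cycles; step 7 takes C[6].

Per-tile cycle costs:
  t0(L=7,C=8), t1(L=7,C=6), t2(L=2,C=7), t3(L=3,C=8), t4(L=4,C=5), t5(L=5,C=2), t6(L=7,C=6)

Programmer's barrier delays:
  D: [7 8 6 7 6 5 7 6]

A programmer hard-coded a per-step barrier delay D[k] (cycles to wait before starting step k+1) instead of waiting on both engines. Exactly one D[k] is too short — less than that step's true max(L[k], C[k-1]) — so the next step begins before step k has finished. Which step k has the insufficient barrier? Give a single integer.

hazard at step 4

k=0 barrier L[0]=7→7c, D[0]=7 ok
k=1 barrier max(L[1]=7,C[0]=8)→8c, D[1]=8 ok
k=2 barrier max(L[2]=2,C[1]=6)→6c, D[2]=6 ok
k=3 barrier max(L[3]=3,C[2]=7)→7c, D[3]=7 ok
k=4 barrier max(L[4]=4,C[3]=8)→8c, D[4]=6 SHORT
k=5 barrier max(L[5]=5,C[4]=5)→5c, D[5]=5 ok
k=6 barrier max(L[6]=7,C[5]=2)→7c, D[6]=7 ok
k=7 barrier C[6]=6→6c, D[7]=6 ok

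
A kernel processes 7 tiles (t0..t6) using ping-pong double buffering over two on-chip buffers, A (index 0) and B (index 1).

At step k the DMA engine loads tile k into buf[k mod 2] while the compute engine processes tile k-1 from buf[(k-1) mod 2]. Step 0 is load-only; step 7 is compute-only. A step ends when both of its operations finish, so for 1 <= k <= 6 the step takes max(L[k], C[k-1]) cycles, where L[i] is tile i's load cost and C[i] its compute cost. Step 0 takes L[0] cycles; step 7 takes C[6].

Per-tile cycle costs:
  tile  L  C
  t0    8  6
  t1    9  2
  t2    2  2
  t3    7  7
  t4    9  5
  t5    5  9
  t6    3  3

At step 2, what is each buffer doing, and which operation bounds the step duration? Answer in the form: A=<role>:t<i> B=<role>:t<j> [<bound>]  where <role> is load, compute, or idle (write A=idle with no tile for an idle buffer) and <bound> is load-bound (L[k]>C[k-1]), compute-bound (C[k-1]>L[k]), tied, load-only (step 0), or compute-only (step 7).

k=0 load=t0/8c comp=- wait=8 total=8
k=1 load=t1/9c comp=t0/6c wait=9 total=17
k=2 load=t2/2c comp=t1/2c wait=2 total=19
k=3 load=t3/7c comp=t2/2c wait=7 total=26
k=4 load=t4/9c comp=t3/7c wait=9 total=35
k=5 load=t5/5c comp=t4/5c wait=5 total=40
k=6 load=t6/3c comp=t5/9c wait=9 total=49
k=7 load=- comp=t6/3c wait=3 total=52

step 2: A=load:t2 B=compute:t1 [tied]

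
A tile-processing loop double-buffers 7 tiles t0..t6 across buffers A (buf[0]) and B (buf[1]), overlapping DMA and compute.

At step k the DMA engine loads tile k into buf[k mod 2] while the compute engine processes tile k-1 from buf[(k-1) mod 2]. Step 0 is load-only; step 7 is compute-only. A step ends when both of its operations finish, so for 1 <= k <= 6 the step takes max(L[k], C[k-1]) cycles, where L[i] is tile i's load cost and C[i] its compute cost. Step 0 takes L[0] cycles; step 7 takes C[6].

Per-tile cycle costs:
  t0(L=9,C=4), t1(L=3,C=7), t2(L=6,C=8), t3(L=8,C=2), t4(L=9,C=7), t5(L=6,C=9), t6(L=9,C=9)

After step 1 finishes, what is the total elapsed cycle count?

end_cycle[1] = 13

k=0 load=t0/9c comp=- wait=9 total=9
k=1 load=t1/3c comp=t0/4c wait=4 total=13
k=2 load=t2/6c comp=t1/7c wait=7 total=20
k=3 load=t3/8c comp=t2/8c wait=8 total=28
k=4 load=t4/9c comp=t3/2c wait=9 total=37
k=5 load=t5/6c comp=t4/7c wait=7 total=44
k=6 load=t6/9c comp=t5/9c wait=9 total=53
k=7 load=- comp=t6/9c wait=9 total=62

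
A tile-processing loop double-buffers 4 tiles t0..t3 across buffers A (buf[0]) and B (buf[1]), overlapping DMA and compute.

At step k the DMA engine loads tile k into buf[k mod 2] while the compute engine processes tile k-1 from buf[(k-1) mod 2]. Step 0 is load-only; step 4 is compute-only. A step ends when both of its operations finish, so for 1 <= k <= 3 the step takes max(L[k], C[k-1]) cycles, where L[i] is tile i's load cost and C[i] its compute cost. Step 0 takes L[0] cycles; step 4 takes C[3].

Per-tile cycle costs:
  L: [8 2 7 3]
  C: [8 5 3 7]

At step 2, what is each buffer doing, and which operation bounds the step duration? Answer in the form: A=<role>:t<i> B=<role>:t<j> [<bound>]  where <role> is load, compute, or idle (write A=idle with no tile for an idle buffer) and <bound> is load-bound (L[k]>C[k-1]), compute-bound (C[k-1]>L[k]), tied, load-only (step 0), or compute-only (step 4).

  0. 8=8c; end=8; A:t0 B:-
  1. max(2,8)=8c; end=16; A:t0 B:t1
  2. max(7,5)=7c; end=23; A:t2 B:t1
  3. max(3,3)=3c; end=26; A:t2 B:t3
  4. 7=7c; end=33; A:t2 B:t3

step 2: A=load:t2 B=compute:t1 [load-bound]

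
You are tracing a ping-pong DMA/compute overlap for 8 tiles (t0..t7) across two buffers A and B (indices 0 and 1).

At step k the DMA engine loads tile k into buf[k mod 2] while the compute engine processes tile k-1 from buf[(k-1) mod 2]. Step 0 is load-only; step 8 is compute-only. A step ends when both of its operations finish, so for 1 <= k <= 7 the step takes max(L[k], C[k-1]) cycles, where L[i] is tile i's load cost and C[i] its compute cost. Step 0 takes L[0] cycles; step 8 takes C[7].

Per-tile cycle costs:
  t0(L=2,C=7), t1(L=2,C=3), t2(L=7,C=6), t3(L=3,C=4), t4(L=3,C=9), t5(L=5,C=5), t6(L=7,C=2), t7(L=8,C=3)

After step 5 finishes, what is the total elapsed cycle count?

  0. 2=2c; end=2; A:t0 B:-
  1. max(2,7)=7c; end=9; A:t0 B:t1
  2. max(7,3)=7c; end=16; A:t2 B:t1
  3. max(3,6)=6c; end=22; A:t2 B:t3
  4. max(3,4)=4c; end=26; A:t4 B:t3
  5. max(5,9)=9c; end=35; A:t4 B:t5
  6. max(7,5)=7c; end=42; A:t6 B:t5
  7. max(8,2)=8c; end=50; A:t6 B:t7
  8. 3=3c; end=53; A:t6 B:t7

end_cycle[5] = 35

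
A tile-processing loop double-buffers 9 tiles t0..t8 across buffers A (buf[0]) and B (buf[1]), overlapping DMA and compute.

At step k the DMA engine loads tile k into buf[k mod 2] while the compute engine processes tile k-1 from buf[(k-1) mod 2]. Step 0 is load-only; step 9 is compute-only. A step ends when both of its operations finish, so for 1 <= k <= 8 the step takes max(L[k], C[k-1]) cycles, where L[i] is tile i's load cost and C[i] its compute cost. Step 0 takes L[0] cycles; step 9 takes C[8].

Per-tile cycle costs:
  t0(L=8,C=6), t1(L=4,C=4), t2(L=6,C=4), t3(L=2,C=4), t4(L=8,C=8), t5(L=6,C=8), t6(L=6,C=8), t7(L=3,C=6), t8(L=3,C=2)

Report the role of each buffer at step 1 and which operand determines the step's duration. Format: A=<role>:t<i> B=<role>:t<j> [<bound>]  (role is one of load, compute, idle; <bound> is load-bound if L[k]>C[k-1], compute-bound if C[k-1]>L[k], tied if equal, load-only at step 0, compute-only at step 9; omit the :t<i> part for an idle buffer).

step 1: A=compute:t0 B=load:t1 [compute-bound]

[0] DMA t0→A (8c) ∥ CU idle ⇒ 8c, clock 8
[1] DMA t1→B (4c) ∥ CU A:t0 (6c) ⇒ 6c, clock 14
[2] DMA t2→A (6c) ∥ CU B:t1 (4c) ⇒ 6c, clock 20
[3] DMA t3→B (2c) ∥ CU A:t2 (4c) ⇒ 4c, clock 24
[4] DMA t4→A (8c) ∥ CU B:t3 (4c) ⇒ 8c, clock 32
[5] DMA t5→B (6c) ∥ CU A:t4 (8c) ⇒ 8c, clock 40
[6] DMA t6→A (6c) ∥ CU B:t5 (8c) ⇒ 8c, clock 48
[7] DMA t7→B (3c) ∥ CU A:t6 (8c) ⇒ 8c, clock 56
[8] DMA t8→A (3c) ∥ CU B:t7 (6c) ⇒ 6c, clock 62
[9] DMA idle ∥ CU A:t8 (2c) ⇒ 2c, clock 64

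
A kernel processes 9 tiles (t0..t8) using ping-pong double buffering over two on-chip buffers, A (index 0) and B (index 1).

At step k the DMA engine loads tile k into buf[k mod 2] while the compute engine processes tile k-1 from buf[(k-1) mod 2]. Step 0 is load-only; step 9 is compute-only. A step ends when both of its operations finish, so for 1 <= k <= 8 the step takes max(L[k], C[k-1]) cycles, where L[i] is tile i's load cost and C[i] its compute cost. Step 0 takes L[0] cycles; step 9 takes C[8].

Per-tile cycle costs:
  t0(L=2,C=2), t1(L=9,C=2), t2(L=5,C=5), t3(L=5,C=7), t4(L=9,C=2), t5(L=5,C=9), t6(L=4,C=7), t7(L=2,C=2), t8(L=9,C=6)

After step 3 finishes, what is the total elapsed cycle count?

[0] DMA t0→A (2c) ∥ CU idle ⇒ 2c, clock 2
[1] DMA t1→B (9c) ∥ CU A:t0 (2c) ⇒ 9c, clock 11
[2] DMA t2→A (5c) ∥ CU B:t1 (2c) ⇒ 5c, clock 16
[3] DMA t3→B (5c) ∥ CU A:t2 (5c) ⇒ 5c, clock 21
[4] DMA t4→A (9c) ∥ CU B:t3 (7c) ⇒ 9c, clock 30
[5] DMA t5→B (5c) ∥ CU A:t4 (2c) ⇒ 5c, clock 35
[6] DMA t6→A (4c) ∥ CU B:t5 (9c) ⇒ 9c, clock 44
[7] DMA t7→B (2c) ∥ CU A:t6 (7c) ⇒ 7c, clock 51
[8] DMA t8→A (9c) ∥ CU B:t7 (2c) ⇒ 9c, clock 60
[9] DMA idle ∥ CU A:t8 (6c) ⇒ 6c, clock 66

end_cycle[3] = 21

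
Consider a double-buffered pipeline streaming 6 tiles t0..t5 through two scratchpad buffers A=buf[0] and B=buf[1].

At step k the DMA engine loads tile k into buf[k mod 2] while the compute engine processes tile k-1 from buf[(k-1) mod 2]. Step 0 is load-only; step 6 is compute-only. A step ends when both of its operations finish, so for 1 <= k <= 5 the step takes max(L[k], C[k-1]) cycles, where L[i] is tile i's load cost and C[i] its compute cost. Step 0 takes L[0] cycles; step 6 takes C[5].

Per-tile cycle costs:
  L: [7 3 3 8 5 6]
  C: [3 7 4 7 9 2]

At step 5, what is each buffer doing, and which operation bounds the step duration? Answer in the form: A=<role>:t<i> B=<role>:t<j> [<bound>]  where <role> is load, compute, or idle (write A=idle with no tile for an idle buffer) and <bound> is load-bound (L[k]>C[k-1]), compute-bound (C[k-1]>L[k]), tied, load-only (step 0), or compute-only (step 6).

step 5: A=compute:t4 B=load:t5 [compute-bound]

[0] DMA t0→A (7c) ∥ CU idle ⇒ 7c, clock 7
[1] DMA t1→B (3c) ∥ CU A:t0 (3c) ⇒ 3c, clock 10
[2] DMA t2→A (3c) ∥ CU B:t1 (7c) ⇒ 7c, clock 17
[3] DMA t3→B (8c) ∥ CU A:t2 (4c) ⇒ 8c, clock 25
[4] DMA t4→A (5c) ∥ CU B:t3 (7c) ⇒ 7c, clock 32
[5] DMA t5→B (6c) ∥ CU A:t4 (9c) ⇒ 9c, clock 41
[6] DMA idle ∥ CU B:t5 (2c) ⇒ 2c, clock 43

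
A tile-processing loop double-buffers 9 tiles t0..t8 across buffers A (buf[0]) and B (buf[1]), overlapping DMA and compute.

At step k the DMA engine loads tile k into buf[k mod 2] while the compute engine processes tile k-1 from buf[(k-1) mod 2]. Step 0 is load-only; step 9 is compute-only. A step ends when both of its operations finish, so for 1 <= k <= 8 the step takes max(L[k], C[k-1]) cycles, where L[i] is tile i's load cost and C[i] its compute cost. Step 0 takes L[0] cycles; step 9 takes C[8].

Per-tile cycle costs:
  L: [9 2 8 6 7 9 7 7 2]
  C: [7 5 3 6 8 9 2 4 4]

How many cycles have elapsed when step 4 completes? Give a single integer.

end_cycle[4] = 37

step 0: L[0]=9 → dur=9, Σ=9 | A=load:t0 B=idle [load-only]
step 1: L[1]=2 C[0]=7 → dur=7, Σ=16 | A=compute:t0 B=load:t1 [compute-bound]
step 2: L[2]=8 C[1]=5 → dur=8, Σ=24 | A=load:t2 B=compute:t1 [load-bound]
step 3: L[3]=6 C[2]=3 → dur=6, Σ=30 | A=compute:t2 B=load:t3 [load-bound]
step 4: L[4]=7 C[3]=6 → dur=7, Σ=37 | A=load:t4 B=compute:t3 [load-bound]
step 5: L[5]=9 C[4]=8 → dur=9, Σ=46 | A=compute:t4 B=load:t5 [load-bound]
step 6: L[6]=7 C[5]=9 → dur=9, Σ=55 | A=load:t6 B=compute:t5 [compute-bound]
step 7: L[7]=7 C[6]=2 → dur=7, Σ=62 | A=compute:t6 B=load:t7 [load-bound]
step 8: L[8]=2 C[7]=4 → dur=4, Σ=66 | A=load:t8 B=compute:t7 [compute-bound]
step 9: C[8]=4 → dur=4, Σ=70 | A=compute:t8 B=idle [compute-only]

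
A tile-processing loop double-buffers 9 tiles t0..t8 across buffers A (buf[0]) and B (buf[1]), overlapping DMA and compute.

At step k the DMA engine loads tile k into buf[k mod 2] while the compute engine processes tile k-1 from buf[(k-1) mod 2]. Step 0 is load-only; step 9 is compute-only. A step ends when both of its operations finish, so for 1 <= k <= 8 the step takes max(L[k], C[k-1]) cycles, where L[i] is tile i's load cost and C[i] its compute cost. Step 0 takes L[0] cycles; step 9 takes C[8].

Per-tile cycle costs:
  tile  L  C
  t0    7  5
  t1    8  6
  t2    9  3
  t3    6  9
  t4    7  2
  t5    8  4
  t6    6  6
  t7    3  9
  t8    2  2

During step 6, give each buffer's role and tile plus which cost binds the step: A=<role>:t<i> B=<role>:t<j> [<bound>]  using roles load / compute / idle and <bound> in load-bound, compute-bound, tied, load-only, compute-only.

step 6: A=load:t6 B=compute:t5 [load-bound]

step 0: L[0]=7 → dur=7, Σ=7 | A=load:t0 B=idle [load-only]
step 1: L[1]=8 C[0]=5 → dur=8, Σ=15 | A=compute:t0 B=load:t1 [load-bound]
step 2: L[2]=9 C[1]=6 → dur=9, Σ=24 | A=load:t2 B=compute:t1 [load-bound]
step 3: L[3]=6 C[2]=3 → dur=6, Σ=30 | A=compute:t2 B=load:t3 [load-bound]
step 4: L[4]=7 C[3]=9 → dur=9, Σ=39 | A=load:t4 B=compute:t3 [compute-bound]
step 5: L[5]=8 C[4]=2 → dur=8, Σ=47 | A=compute:t4 B=load:t5 [load-bound]
step 6: L[6]=6 C[5]=4 → dur=6, Σ=53 | A=load:t6 B=compute:t5 [load-bound]
step 7: L[7]=3 C[6]=6 → dur=6, Σ=59 | A=compute:t6 B=load:t7 [compute-bound]
step 8: L[8]=2 C[7]=9 → dur=9, Σ=68 | A=load:t8 B=compute:t7 [compute-bound]
step 9: C[8]=2 → dur=2, Σ=70 | A=compute:t8 B=idle [compute-only]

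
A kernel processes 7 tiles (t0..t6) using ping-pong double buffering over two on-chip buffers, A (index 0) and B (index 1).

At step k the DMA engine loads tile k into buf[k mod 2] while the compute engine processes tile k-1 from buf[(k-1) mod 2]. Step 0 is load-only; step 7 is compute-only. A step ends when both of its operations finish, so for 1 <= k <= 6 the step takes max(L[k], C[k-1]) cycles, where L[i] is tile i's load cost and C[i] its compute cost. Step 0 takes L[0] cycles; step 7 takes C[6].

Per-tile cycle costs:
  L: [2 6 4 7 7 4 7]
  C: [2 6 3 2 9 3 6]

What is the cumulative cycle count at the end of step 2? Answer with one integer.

end_cycle[2] = 14

  0. 2=2c; end=2; A:t0 B:-
  1. max(6,2)=6c; end=8; A:t0 B:t1
  2. max(4,6)=6c; end=14; A:t2 B:t1
  3. max(7,3)=7c; end=21; A:t2 B:t3
  4. max(7,2)=7c; end=28; A:t4 B:t3
  5. max(4,9)=9c; end=37; A:t4 B:t5
  6. max(7,3)=7c; end=44; A:t6 B:t5
  7. 6=6c; end=50; A:t6 B:t5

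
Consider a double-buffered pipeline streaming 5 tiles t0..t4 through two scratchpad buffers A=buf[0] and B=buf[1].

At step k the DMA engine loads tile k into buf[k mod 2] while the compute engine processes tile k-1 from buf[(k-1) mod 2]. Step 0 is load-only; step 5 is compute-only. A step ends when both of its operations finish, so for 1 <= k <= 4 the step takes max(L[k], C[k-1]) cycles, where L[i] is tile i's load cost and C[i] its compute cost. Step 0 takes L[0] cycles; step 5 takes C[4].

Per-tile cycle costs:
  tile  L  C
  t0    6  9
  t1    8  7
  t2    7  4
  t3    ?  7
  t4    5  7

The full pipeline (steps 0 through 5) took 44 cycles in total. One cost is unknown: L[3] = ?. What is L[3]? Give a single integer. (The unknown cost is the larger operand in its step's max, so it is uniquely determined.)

step 0 → dur = L[0]=6 = 6
step 1 → dur = max(L[1]=8, C[0]=9) = 9
step 2 → dur = max(L[2]=7, C[1]=7) = 7
step 3 → dur = max(L[3]=?, C[2]=4) = L[3]  (unknown; binding)
step 4 → dur = max(L[4]=5, C[3]=7) = 7
step 5 → dur = C[4]=7 = 7
sum of known step durations = 36
dur[3] = total - known = 44 - 36 = 8
L[3] is the binding max in step 3, so L[3] = dur[3] = 8

L[3] = 8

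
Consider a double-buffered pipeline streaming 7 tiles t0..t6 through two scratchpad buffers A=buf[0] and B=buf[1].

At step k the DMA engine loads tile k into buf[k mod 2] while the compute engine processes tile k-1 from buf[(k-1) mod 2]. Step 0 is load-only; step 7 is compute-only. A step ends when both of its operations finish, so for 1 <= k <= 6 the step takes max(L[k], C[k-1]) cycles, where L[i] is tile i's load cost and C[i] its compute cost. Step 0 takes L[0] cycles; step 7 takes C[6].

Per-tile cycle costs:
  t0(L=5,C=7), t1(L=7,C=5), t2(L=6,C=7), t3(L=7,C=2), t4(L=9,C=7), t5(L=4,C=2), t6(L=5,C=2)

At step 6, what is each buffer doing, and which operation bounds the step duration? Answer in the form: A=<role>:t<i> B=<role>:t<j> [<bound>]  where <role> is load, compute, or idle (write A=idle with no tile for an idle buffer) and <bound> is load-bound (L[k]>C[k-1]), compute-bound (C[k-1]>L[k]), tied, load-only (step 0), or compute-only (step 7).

step 6: A=load:t6 B=compute:t5 [load-bound]

k=0 load=t0/5c comp=- wait=5 total=5
k=1 load=t1/7c comp=t0/7c wait=7 total=12
k=2 load=t2/6c comp=t1/5c wait=6 total=18
k=3 load=t3/7c comp=t2/7c wait=7 total=25
k=4 load=t4/9c comp=t3/2c wait=9 total=34
k=5 load=t5/4c comp=t4/7c wait=7 total=41
k=6 load=t6/5c comp=t5/2c wait=5 total=46
k=7 load=- comp=t6/2c wait=2 total=48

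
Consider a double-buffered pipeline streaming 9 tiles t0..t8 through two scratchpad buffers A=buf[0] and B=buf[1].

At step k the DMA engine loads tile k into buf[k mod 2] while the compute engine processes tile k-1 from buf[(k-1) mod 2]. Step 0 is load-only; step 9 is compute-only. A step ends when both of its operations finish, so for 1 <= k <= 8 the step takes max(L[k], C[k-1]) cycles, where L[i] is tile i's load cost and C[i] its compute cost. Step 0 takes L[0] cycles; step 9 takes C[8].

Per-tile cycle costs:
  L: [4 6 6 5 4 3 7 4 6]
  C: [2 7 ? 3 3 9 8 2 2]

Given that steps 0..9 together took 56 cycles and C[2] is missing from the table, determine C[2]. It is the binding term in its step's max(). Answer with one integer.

step 0: dur = L[0]=4 = 4
step 1: dur = max(L[1]=6, C[0]=2) = 6
step 2: dur = max(L[2]=6, C[1]=7) = 7
step 3: dur = max(L[3]=5, C[2]=?) = C[2]  (unknown; binding)
step 4: dur = max(L[4]=4, C[3]=3) = 4
step 5: dur = max(L[5]=3, C[4]=3) = 3
step 6: dur = max(L[6]=7, C[5]=9) = 9
step 7: dur = max(L[7]=4, C[6]=8) = 8
step 8: dur = max(L[8]=6, C[7]=2) = 6
step 9: dur = C[8]=2 = 2
sum of known step durations = 49
dur[3] = total - known = 56 - 49 = 7
C[2] is the binding max in step 3, so C[2] = dur[3] = 7

C[2] = 7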